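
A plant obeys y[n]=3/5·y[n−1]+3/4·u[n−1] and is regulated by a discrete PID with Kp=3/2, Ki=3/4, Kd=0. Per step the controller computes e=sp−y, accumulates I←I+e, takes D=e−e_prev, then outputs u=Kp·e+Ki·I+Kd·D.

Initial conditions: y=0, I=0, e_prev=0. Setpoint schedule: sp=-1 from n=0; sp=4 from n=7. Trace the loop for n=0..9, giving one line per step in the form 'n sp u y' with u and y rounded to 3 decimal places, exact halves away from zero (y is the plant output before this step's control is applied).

(exact arithmetic carried between steps; '≈' marks a value shown rounded to 6 d.p. or computed from one; I and e_prev carry over from the previous line; the table rounds u and y to 3 d.p., halves away from zero)
n=0: y=0, sp=-1, e=sp−y=-1; I=-1, D=e−e_prev=-1; u=3/2·(-1)+3/4·(-1)+0·(-1)=-2.25; next y=3/5·0+3/4·(-2.25)=-1.6875
n=1: y=-1.6875, sp=-1, e=sp−y=0.6875; I=-0.3125, D=e−e_prev=1.6875; u=3/2·0.6875+3/4·(-0.3125)+0·1.6875=0.796875; next y=3/5·(-1.6875)+3/4·0.796875≈-0.414844
n=2: y≈-0.414844, sp=-1, e=sp−y≈-0.585156; I≈-0.897656, D=e−e_prev≈-1.272656; u=3/2·(-0.585156)+3/4·(-0.897656)+0·(-1.272656)≈-1.550977; next y=3/5·(-0.414844)+3/4·(-1.550977)≈-1.412139
n=3: y≈-1.412139, sp=-1, e=sp−y≈0.412139; I≈-0.485518, D=e−e_prev≈0.997295; u=3/2·0.412139+3/4·(-0.485518)+0·0.997295≈0.254070; next y=3/5·(-1.412139)+3/4·0.254070≈-0.656731
n=4: y≈-0.656731, sp=-1, e=sp−y≈-0.343269; I≈-0.828787, D=e−e_prev≈-0.755408; u=3/2·(-0.343269)+3/4·(-0.828787)+0·(-0.755408)≈-1.136494; next y=3/5·(-0.656731)+3/4·(-1.136494)≈-1.246409
n=5: y≈-1.246409, sp=-1, e=sp−y≈0.246409; I≈-0.582378, D=e−e_prev≈0.589678; u=3/2·0.246409+3/4·(-0.582378)+0·0.589678≈-0.067170; next y=3/5·(-1.246409)+3/4·(-0.067170)≈-0.798223
n=6: y≈-0.798223, sp=-1, e=sp−y≈-0.201777; I≈-0.784155, D=e−e_prev≈-0.448186; u=3/2·(-0.201777)+3/4·(-0.784155)+0·(-0.448186)≈-0.890782; next y=3/5·(-0.798223)+3/4·(-0.890782)≈-1.147020
n=7: y≈-1.147020, sp=4, e=sp−y≈5.147020; I≈4.362865, D=e−e_prev≈5.348797; u=3/2·5.147020+3/4·4.362865+0·5.348797≈10.992679; next y=3/5·(-1.147020)+3/4·10.992679≈7.556297
n=8: y≈7.556297, sp=4, e=sp−y≈-3.556297; I≈0.806568, D=e−e_prev≈-8.703317; u=3/2·(-3.556297)+3/4·0.806568+0·(-8.703317)≈-4.729520; next y=3/5·7.556297+3/4·(-4.729520)≈0.986638
n=9: y≈0.986638, sp=4, e=sp−y≈3.013362; I≈3.819930, D=e−e_prev≈6.569659; u=3/2·3.013362+3/4·3.819930+0·6.569659≈7.384990; next y=3/5·0.986638+3/4·7.384990≈6.130725

0 -1 -2.250 0.000
1 -1 0.797 -1.688
2 -1 -1.551 -0.415
3 -1 0.254 -1.412
4 -1 -1.136 -0.657
5 -1 -0.067 -1.246
6 -1 -0.891 -0.798
7 4 10.993 -1.147
8 4 -4.730 7.556
9 4 7.385 0.987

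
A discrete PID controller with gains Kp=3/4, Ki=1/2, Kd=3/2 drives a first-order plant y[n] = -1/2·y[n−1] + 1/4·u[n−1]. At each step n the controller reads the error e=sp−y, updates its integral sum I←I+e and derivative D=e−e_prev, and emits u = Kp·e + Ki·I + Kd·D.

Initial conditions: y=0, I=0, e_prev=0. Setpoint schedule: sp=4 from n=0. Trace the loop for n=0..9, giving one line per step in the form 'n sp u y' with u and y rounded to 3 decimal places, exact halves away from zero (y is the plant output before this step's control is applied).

(exact arithmetic carried between steps; '≈' marks a value shown rounded to 6 d.p. or computed from one; I and e_prev carry over from the previous line; the table rounds u and y to 3 d.p., halves away from zero)
n=0: y=0, sp=4, e=sp−y=4; I=4, D=e−e_prev=4; u=3/4·4+1/2·4+3/2·4=11; next y=-1/2·0+1/4·11=2.75
n=1: y=2.75, sp=4, e=sp−y=1.25; I=5.25, D=e−e_prev=-2.75; u=3/4·1.25+1/2·5.25+3/2·(-2.75)=-0.5625; next y=-1/2·2.75+1/4·(-0.5625)=-1.515625
n=2: y=-1.515625, sp=4, e=sp−y=5.515625; I=10.765625, D=e−e_prev=4.265625; u=3/4·5.515625+1/2·10.765625+3/2·4.265625≈15.917969; next y=-1/2·(-1.515625)+1/4·15.917969≈4.737305
n=3: y≈4.737305, sp=4, e=sp−y≈-0.737305; I≈10.028320, D=e−e_prev≈-6.252930; u=3/4·(-0.737305)+1/2·10.028320+3/2·(-6.252930)≈-4.918213; next y=-1/2·4.737305+1/4·(-4.918213)≈-3.598206
n=4: y≈-3.598206, sp=4, e=sp−y≈7.598206; I≈17.626526, D=e−e_prev≈8.335510; u=3/4·7.598206+1/2·17.626526+3/2·8.335510≈27.015182; next y=-1/2·(-3.598206)+1/4·27.015182≈8.552898
n=5: y≈8.552898, sp=4, e=sp−y≈-4.552898; I≈13.073627, D=e−e_prev≈-12.151104; u=3/4·(-4.552898)+1/2·13.073627+3/2·(-12.151104)≈-15.104516; next y=-1/2·8.552898+1/4·(-15.104516)≈-8.052578
n=6: y≈-8.052578, sp=4, e=sp−y≈12.052578; I≈25.126206, D=e−e_prev≈16.605477; u=3/4·12.052578+1/2·25.126206+3/2·16.605477≈46.510751; next y=-1/2·(-8.052578)+1/4·46.510751≈15.653977
n=7: y≈15.653977, sp=4, e=sp−y≈-11.653977; I≈13.472229, D=e−e_prev≈-23.706555; u=3/4·(-11.653977)+1/2·13.472229+3/2·(-23.706555)≈-37.564201; next y=-1/2·15.653977+1/4·(-37.564201)≈-17.218039
n=8: y≈-17.218039, sp=4, e=sp−y≈21.218039; I≈34.690267, D=e−e_prev≈32.872016; u=3/4·21.218039+1/2·34.690267+3/2·32.872016≈82.566686; next y=-1/2·(-17.218039)+1/4·82.566686≈29.250691
n=9: y≈29.250691, sp=4, e=sp−y≈-25.250691; I≈9.439577, D=e−e_prev≈-46.468730; u=3/4·(-25.250691)+1/2·9.439577+3/2·(-46.468730)≈-83.921325; next y=-1/2·29.250691+1/4·(-83.921325)≈-35.605677

0 4 11.000 0.000
1 4 -0.563 2.750
2 4 15.918 -1.516
3 4 -4.918 4.737
4 4 27.015 -3.598
5 4 -15.105 8.553
6 4 46.511 -8.053
7 4 -37.564 15.654
8 4 82.567 -17.218
9 4 -83.921 29.251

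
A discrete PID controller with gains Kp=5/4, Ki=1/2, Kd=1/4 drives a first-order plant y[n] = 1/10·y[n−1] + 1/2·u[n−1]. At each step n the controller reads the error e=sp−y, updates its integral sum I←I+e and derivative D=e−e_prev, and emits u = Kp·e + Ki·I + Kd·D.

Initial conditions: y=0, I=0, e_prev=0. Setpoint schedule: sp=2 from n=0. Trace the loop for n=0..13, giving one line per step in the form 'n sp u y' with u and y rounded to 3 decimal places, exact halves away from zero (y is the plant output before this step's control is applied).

(exact arithmetic carried between steps; '≈' marks a value shown rounded to 6 d.p. or computed from one; I and e_prev carry over from the previous line; the table rounds u and y to 3 d.p., halves away from zero)
n=0: y=0, sp=2, e=sp−y=2; I=2, D=e−e_prev=2; u=5/4·2+1/2·2+1/4·2=4; next y=1/10·0+1/2·4=2
n=1: y=2, sp=2, e=sp−y=0; I=2, D=e−e_prev=-2; u=5/4·0+1/2·2+1/4·(-2)=0.5; next y=1/10·2+1/2·0.5=0.45
n=2: y=0.45, sp=2, e=sp−y=1.55; I=3.55, D=e−e_prev=1.55; u=5/4·1.55+1/2·3.55+1/4·1.55=4.1; next y=1/10·0.45+1/2·4.1=2.095
n=3: y=2.095, sp=2, e=sp−y=-0.095; I=3.455, D=e−e_prev=-1.645; u=5/4·(-0.095)+1/2·3.455+1/4·(-1.645)=1.1975; next y=1/10·2.095+1/2·1.1975=0.80825
n=4: y=0.80825, sp=2, e=sp−y=1.19175; I=4.64675, D=e−e_prev=1.28675; u=5/4·1.19175+1/2·4.64675+1/4·1.28675=4.13475; next y=1/10·0.80825+1/2·4.13475=2.1482
n=5: y=2.1482, sp=2, e=sp−y=-0.1482; I=4.49855, D=e−e_prev=-1.33995; u=5/4·(-0.1482)+1/2·4.49855+1/4·(-1.33995)≈1.729038; next y=1/10·2.1482+1/2·1.729038≈1.079339
n=6: y≈1.079339, sp=2, e=sp−y≈0.920661; I≈5.419211, D=e−e_prev≈1.068861; u=5/4·0.920661+1/2·5.419211+1/4·1.068861≈4.127648; next y=1/10·1.079339+1/2·4.127648≈2.171758
n=7: y≈2.171758, sp=2, e=sp−y≈-0.171758; I≈5.247454, D=e−e_prev≈-1.092419; u=5/4·(-0.171758)+1/2·5.247454+1/4·(-1.092419)≈2.135925; next y=1/10·2.171758+1/2·2.135925≈1.285138
n=8: y≈1.285138, sp=2, e=sp−y≈0.714862; I≈5.962315, D=e−e_prev≈0.886619; u=5/4·0.714862+1/2·5.962315+1/4·0.886619≈4.096390; next y=1/10·1.285138+1/2·4.096390≈2.176709
n=9: y≈2.176709, sp=2, e=sp−y≈-0.176709; I≈5.785607, D=e−e_prev≈-0.891570; u=5/4·(-0.176709)+1/2·5.785607+1/4·(-0.891570)≈2.449025; next y=1/10·2.176709+1/2·2.449025≈1.442183
n=10: y≈1.442183, sp=2, e=sp−y≈0.557817; I≈6.343423, D=e−e_prev≈0.734525; u=5/4·0.557817+1/2·6.343423+1/4·0.734525≈4.052614; next y=1/10·1.442183+1/2·4.052614≈2.170525
n=11: y≈2.170525, sp=2, e=sp−y≈-0.170525; I≈6.172898, D=e−e_prev≈-0.728342; u=5/4·(-0.170525)+1/2·6.172898+1/4·(-0.728342)≈2.691207; next y=1/10·2.170525+1/2·2.691207≈1.562656
n=12: y≈1.562656, sp=2, e=sp−y≈0.437344; I≈6.610242, D=e−e_prev≈0.607869; u=5/4·0.437344+1/2·6.610242+1/4·0.607869≈4.003768; next y=1/10·1.562656+1/2·4.003768≈2.158150
n=13: y≈2.158150, sp=2, e=sp−y≈-0.158150; I≈6.452092, D=e−e_prev≈-0.595494; u=5/4·(-0.158150)+1/2·6.452092+1/4·(-0.595494)≈2.879486; next y=1/10·2.158150+1/2·2.879486≈1.655558

0 2 4.000 0.000
1 2 0.500 2.000
2 2 4.100 0.450
3 2 1.198 2.095
4 2 4.135 0.808
5 2 1.729 2.148
6 2 4.128 1.079
7 2 2.136 2.172
8 2 4.096 1.285
9 2 2.449 2.177
10 2 4.053 1.442
11 2 2.691 2.171
12 2 4.004 1.563
13 2 2.879 2.158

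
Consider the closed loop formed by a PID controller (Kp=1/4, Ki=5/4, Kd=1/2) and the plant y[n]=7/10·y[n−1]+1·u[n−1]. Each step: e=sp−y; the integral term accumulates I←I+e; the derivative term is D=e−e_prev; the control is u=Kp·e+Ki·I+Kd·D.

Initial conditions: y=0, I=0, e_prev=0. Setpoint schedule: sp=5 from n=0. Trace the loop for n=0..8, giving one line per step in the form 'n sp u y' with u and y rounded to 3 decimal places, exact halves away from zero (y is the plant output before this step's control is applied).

(exact arithmetic carried between steps; '≈' marks a value shown rounded to 6 d.p. or computed from one; I and e_prev carry over from the previous line; the table rounds u and y to 3 d.p., halves away from zero)
n=0: y=0, sp=5, e=sp−y=5; I=5, D=e−e_prev=5; u=1/4·5+5/4·5+1/2·5=10; next y=7/10·0+1·10=10
n=1: y=10, sp=5, e=sp−y=-5; I=0, D=e−e_prev=-10; u=1/4·(-5)+5/4·0+1/2·(-10)=-6.25; next y=7/10·10+1·(-6.25)=0.75
n=2: y=0.75, sp=5, e=sp−y=4.25; I=4.25, D=e−e_prev=9.25; u=1/4·4.25+5/4·4.25+1/2·9.25=11; next y=7/10·0.75+1·11=11.525
n=3: y=11.525, sp=5, e=sp−y=-6.525; I=-2.275, D=e−e_prev=-10.775; u=1/4·(-6.525)+5/4·(-2.275)+1/2·(-10.775)=-9.8625; next y=7/10·11.525+1·(-9.8625)=-1.795
n=4: y=-1.795, sp=5, e=sp−y=6.795; I=4.52, D=e−e_prev=13.32; u=1/4·6.795+5/4·4.52+1/2·13.32=14.00875; next y=7/10·(-1.795)+1·14.00875=12.75225
n=5: y=12.75225, sp=5, e=sp−y=-7.75225; I=-3.23225, D=e−e_prev=-14.54725; u=1/4·(-7.75225)+5/4·(-3.23225)+1/2·(-14.54725)=-13.252; next y=7/10·12.75225+1·(-13.252)=-4.325425
n=6: y=-4.325425, sp=5, e=sp−y=9.325425; I=6.093175, D=e−e_prev=17.077675; u=1/4·9.325425+5/4·6.093175+1/2·17.077675≈18.486663; next y=7/10·(-4.325425)+1·18.486663≈15.458865
n=7: y=15.458865, sp=5, e=sp−y=-10.458865; I=-4.36569, D=e−e_prev=-19.78429; u=1/4·(-10.458865)+5/4·(-4.36569)+1/2·(-19.78429)≈-17.963974; next y=7/10·15.458865+1·(-17.963974)≈-7.142768
n=8: y≈-7.142768, sp=5, e=sp−y≈12.142768; I≈7.777078, D=e−e_prev≈22.601633; u=1/4·12.142768+5/4·7.777078+1/2·22.601633≈24.057857; next y=7/10·(-7.142768)+1·24.057857≈19.057919

0 5 10.000 0.000
1 5 -6.250 10.000
2 5 11.000 0.750
3 5 -9.863 11.525
4 5 14.009 -1.795
5 5 -13.252 12.752
6 5 18.487 -4.325
7 5 -17.964 15.459
8 5 24.058 -7.143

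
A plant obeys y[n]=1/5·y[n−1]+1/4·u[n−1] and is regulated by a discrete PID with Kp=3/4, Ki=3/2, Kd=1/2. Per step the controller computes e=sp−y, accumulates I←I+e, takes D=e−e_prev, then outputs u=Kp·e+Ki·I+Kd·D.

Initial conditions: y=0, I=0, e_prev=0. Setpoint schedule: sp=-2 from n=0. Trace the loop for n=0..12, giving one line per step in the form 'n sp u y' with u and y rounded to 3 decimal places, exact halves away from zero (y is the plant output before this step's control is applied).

0 -2 -5.500 0.000
1 -2 -3.719 -1.375
2 -2 -5.812 -1.205
3 -2 -5.574 -1.694
4 -2 -6.172 -1.732
5 -2 -6.161 -1.890
6 -2 -6.327 -1.918
7 -2 -6.334 -1.965
8 -2 -6.379 -1.977
9 -2 -6.383 -1.990
10 -2 -6.394 -1.994
11 -2 -6.396 -1.997
12 -2 -6.399 -1.998

(exact arithmetic carried between steps; '≈' marks a value shown rounded to 6 d.p. or computed from one; I and e_prev carry over from the previous line; the table rounds u and y to 3 d.p., halves away from zero)
n=0: y=0, sp=-2, e=sp−y=-2; I=-2, D=e−e_prev=-2; u=3/4·(-2)+3/2·(-2)+1/2·(-2)=-5.5; next y=1/5·0+1/4·(-5.5)=-1.375
n=1: y=-1.375, sp=-2, e=sp−y=-0.625; I=-2.625, D=e−e_prev=1.375; u=3/4·(-0.625)+3/2·(-2.625)+1/2·1.375=-3.71875; next y=1/5·(-1.375)+1/4·(-3.71875)≈-1.204688
n=2: y≈-1.204688, sp=-2, e=sp−y≈-0.795313; I≈-3.420313, D=e−e_prev≈-0.170313; u=3/4·(-0.795313)+3/2·(-3.420313)+1/2·(-0.170313)≈-5.812109; next y=1/5·(-1.204688)+1/4·(-5.812109)≈-1.693965
n=3: y≈-1.693965, sp=-2, e=sp−y≈-0.306035; I≈-3.726348, D=e−e_prev≈0.489277; u=3/4·(-0.306035)+3/2·(-3.726348)+1/2·0.489277≈-5.574409; next y=1/5·(-1.693965)+1/4·(-5.574409)≈-1.732395
n=4: y≈-1.732395, sp=-2, e=sp−y≈-0.267605; I≈-3.993952, D=e−e_prev≈0.038430; u=3/4·(-0.267605)+3/2·(-3.993952)+1/2·0.038430≈-6.172417; next y=1/5·(-1.732395)+1/4·(-6.172417)≈-1.889583
n=5: y≈-1.889583, sp=-2, e=sp−y≈-0.110417; I≈-4.104369, D=e−e_prev≈0.157188; u=3/4·(-0.110417)+3/2·(-4.104369)+1/2·0.157188≈-6.160772; next y=1/5·(-1.889583)+1/4·(-6.160772)≈-1.918110
n=6: y≈-1.918110, sp=-2, e=sp−y≈-0.081890; I≈-4.186259, D=e−e_prev≈0.028526; u=3/4·(-0.081890)+3/2·(-4.186259)+1/2·0.028526≈-6.326544; next y=1/5·(-1.918110)+1/4·(-6.326544)≈-1.965258
n=7: y≈-1.965258, sp=-2, e=sp−y≈-0.034742; I≈-4.221002, D=e−e_prev≈0.047148; u=3/4·(-0.034742)+3/2·(-4.221002)+1/2·0.047148≈-6.333985; next y=1/5·(-1.965258)+1/4·(-6.333985)≈-1.976548
n=8: y≈-1.976548, sp=-2, e=sp−y≈-0.023452; I≈-4.244454, D=e−e_prev≈0.011290; u=3/4·(-0.023452)+3/2·(-4.244454)+1/2·0.011290≈-6.378625; next y=1/5·(-1.976548)+1/4·(-6.378625)≈-1.989966
n=9: y≈-1.989966, sp=-2, e=sp−y≈-0.010034; I≈-4.254488, D=e−e_prev≈0.013418; u=3/4·(-0.010034)+3/2·(-4.254488)+1/2·0.013418≈-6.382549; next y=1/5·(-1.989966)+1/4·(-6.382549)≈-1.993630
n=10: y≈-1.993630, sp=-2, e=sp−y≈-0.006370; I≈-4.260858, D=e−e_prev≈0.003665; u=3/4·(-0.006370)+3/2·(-4.260858)+1/2·0.003665≈-6.394231; next y=1/5·(-1.993630)+1/4·(-6.394231)≈-1.997284
n=11: y≈-1.997284, sp=-2, e=sp−y≈-0.002716; I≈-4.263574, D=e−e_prev≈0.003654; u=3/4·(-0.002716)+3/2·(-4.263574)+1/2·0.003654≈-6.395571; next y=1/5·(-1.997284)+1/4·(-6.395571)≈-1.998349
n=12: y≈-1.998349, sp=-2, e=sp−y≈-0.001651; I≈-4.265224, D=e−e_prev≈0.001066; u=3/4·(-0.001651)+3/2·(-4.265224)+1/2·0.001066≈-6.398541; next y=1/5·(-1.998349)+1/4·(-6.398541)≈-1.999305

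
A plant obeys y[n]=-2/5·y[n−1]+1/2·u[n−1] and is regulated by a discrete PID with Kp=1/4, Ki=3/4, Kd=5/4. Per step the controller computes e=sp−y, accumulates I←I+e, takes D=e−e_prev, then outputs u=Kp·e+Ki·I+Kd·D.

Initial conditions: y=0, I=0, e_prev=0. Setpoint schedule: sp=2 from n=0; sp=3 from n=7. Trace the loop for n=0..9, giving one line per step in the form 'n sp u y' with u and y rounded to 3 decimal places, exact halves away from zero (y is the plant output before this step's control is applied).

0 2 4.500 0.000
1 2 -1.563 2.250
2 2 9.908 -1.681
3 2 -8.688 5.626
4 2 25.224 -6.594
5 2 -32.755 15.250
6 2 69.499 -22.478
7 3 -106.042 43.740
8 3 202.004 -70.517
9 3 -335.064 129.209

(exact arithmetic carried between steps; '≈' marks a value shown rounded to 6 d.p. or computed from one; I and e_prev carry over from the previous line; the table rounds u and y to 3 d.p., halves away from zero)
n=0: y=0, sp=2, e=sp−y=2; I=2, D=e−e_prev=2; u=1/4·2+3/4·2+5/4·2=4.5; next y=-2/5·0+1/2·4.5=2.25
n=1: y=2.25, sp=2, e=sp−y=-0.25; I=1.75, D=e−e_prev=-2.25; u=1/4·(-0.25)+3/4·1.75+5/4·(-2.25)=-1.5625; next y=-2/5·2.25+1/2·(-1.5625)=-1.68125
n=2: y=-1.68125, sp=2, e=sp−y=3.68125; I=5.43125, D=e−e_prev=3.93125; u=1/4·3.68125+3/4·5.43125+5/4·3.93125≈9.907813; next y=-2/5·(-1.68125)+1/2·9.907813≈5.626406
n=3: y≈5.626406, sp=2, e=sp−y≈-3.626406; I≈1.804844, D=e−e_prev≈-7.307656; u=1/4·(-3.626406)+3/4·1.804844+5/4·(-7.307656)≈-8.687539; next y=-2/5·5.626406+1/2·(-8.687539)≈-6.594332
n=4: y≈-6.594332, sp=2, e=sp−y≈8.594332; I≈10.399176, D=e−e_prev≈12.220738; u=1/4·8.594332+3/4·10.399176+5/4·12.220738≈25.223888; next y=-2/5·(-6.594332)+1/2·25.223888≈15.249677
n=5: y≈15.249677, sp=2, e=sp−y≈-13.249677; I≈-2.850501, D=e−e_prev≈-21.844009; u=1/4·(-13.249677)+3/4·(-2.850501)+5/4·(-21.844009)≈-32.755306; next y=-2/5·15.249677+1/2·(-32.755306)≈-22.477524
n=6: y≈-22.477524, sp=2, e=sp−y≈24.477524; I≈21.627023, D=e−e_prev≈37.727200; u=1/4·24.477524+3/4·21.627023+5/4·37.727200≈69.498648; next y=-2/5·(-22.477524)+1/2·69.498648≈43.740333
n=7: y≈43.740333, sp=3, e=sp−y≈-40.740333; I≈-19.113311, D=e−e_prev≈-65.217857; u=1/4·(-40.740333)+3/4·(-19.113311)+5/4·(-65.217857)≈-106.042388; next y=-2/5·43.740333+1/2·(-106.042388)≈-70.517327
n=8: y≈-70.517327, sp=3, e=sp−y≈73.517327; I≈54.404016, D=e−e_prev≈114.257661; u=1/4·73.517327+3/4·54.404016+5/4·114.257661≈202.004420; next y=-2/5·(-70.517327)+1/2·202.004420≈129.209141
n=9: y≈129.209141, sp=3, e=sp−y≈-126.209141; I≈-71.805124, D=e−e_prev≈-199.726468; u=1/4·(-126.209141)+3/4·(-71.805124)+5/4·(-199.726468)≈-335.064214; next y=-2/5·129.209141+1/2·(-335.064214)≈-219.215763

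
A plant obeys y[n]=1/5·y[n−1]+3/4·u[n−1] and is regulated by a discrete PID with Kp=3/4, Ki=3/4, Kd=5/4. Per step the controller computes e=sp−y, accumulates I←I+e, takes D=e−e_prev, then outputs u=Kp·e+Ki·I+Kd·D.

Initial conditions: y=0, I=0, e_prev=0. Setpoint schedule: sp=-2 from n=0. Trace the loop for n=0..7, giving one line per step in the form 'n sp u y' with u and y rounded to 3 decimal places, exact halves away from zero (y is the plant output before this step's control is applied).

(exact arithmetic carried between steps; '≈' marks a value shown rounded to 6 d.p. or computed from one; I and e_prev carry over from the previous line; the table rounds u and y to 3 d.p., halves away from zero)
n=0: y=0, sp=-2, e=sp−y=-2; I=-2, D=e−e_prev=-2; u=3/4·(-2)+3/4·(-2)+5/4·(-2)=-5.5; next y=1/5·0+3/4·(-5.5)=-4.125
n=1: y=-4.125, sp=-2, e=sp−y=2.125; I=0.125, D=e−e_prev=4.125; u=3/4·2.125+3/4·0.125+5/4·4.125=6.84375; next y=1/5·(-4.125)+3/4·6.84375≈4.307813
n=2: y≈4.307813, sp=-2, e=sp−y≈-6.307813; I≈-6.182813, D=e−e_prev≈-8.432813; u=3/4·(-6.307813)+3/4·(-6.182813)+5/4·(-8.432813)≈-19.908984; next y=1/5·4.307813+3/4·(-19.908984)≈-14.070176
n=3: y≈-14.070176, sp=-2, e=sp−y≈12.070176; I≈5.887363, D=e−e_prev≈18.377988; u=3/4·12.070176+3/4·5.887363+5/4·18.377988≈36.440640; next y=1/5·(-14.070176)+3/4·36.440640≈24.516445
n=4: y≈24.516445, sp=-2, e=sp−y≈-26.516445; I≈-20.629081, D=e−e_prev≈-38.586620; u=3/4·(-26.516445)+3/4·(-20.629081)+5/4·(-38.586620)≈-83.592420; next y=1/5·24.516445+3/4·(-83.592420)≈-57.791026
n=5: y≈-57.791026, sp=-2, e=sp−y≈55.791026; I≈35.161945, D=e−e_prev≈82.307471; u=3/4·55.791026+3/4·35.161945+5/4·82.307471≈171.099066; next y=1/5·(-57.791026)+3/4·171.099066≈116.766094
n=6: y≈116.766094, sp=-2, e=sp−y≈-118.766094; I≈-83.604150, D=e−e_prev≈-174.557120; u=3/4·(-118.766094)+3/4·(-83.604150)+5/4·(-174.557120)≈-369.974084; next y=1/5·116.766094+3/4·(-369.974084)≈-254.127344
n=7: y≈-254.127344, sp=-2, e=sp−y≈252.127344; I≈168.523194, D=e−e_prev≈370.893438; u=3/4·252.127344+3/4·168.523194+5/4·370.893438≈779.104701; next y=1/5·(-254.127344)+3/4·779.104701≈533.503057

0 -2 -5.500 0.000
1 -2 6.844 -4.125
2 -2 -19.909 4.308
3 -2 36.441 -14.070
4 -2 -83.592 24.516
5 -2 171.099 -57.791
6 -2 -369.974 116.766
7 -2 779.105 -254.127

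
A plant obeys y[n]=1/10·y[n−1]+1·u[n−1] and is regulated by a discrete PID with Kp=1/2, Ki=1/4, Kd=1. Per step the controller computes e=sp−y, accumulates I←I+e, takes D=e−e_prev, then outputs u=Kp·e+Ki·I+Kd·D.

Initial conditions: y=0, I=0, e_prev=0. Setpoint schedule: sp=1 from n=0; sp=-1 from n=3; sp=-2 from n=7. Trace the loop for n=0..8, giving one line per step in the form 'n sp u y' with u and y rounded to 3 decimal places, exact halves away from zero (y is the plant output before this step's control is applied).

(exact arithmetic carried between steps; '≈' marks a value shown rounded to 6 d.p. or computed from one; I and e_prev carry over from the previous line; the table rounds u and y to 3 d.p., halves away from zero)
n=0: y=0, sp=1, e=sp−y=1; I=1, D=e−e_prev=1; u=1/2·1+1/4·1+1·1=1.75; next y=1/10·0+1·1.75=1.75
n=1: y=1.75, sp=1, e=sp−y=-0.75; I=0.25, D=e−e_prev=-1.75; u=1/2·(-0.75)+1/4·0.25+1·(-1.75)=-2.0625; next y=1/10·1.75+1·(-2.0625)=-1.8875
n=2: y=-1.8875, sp=1, e=sp−y=2.8875; I=3.1375, D=e−e_prev=3.6375; u=1/2·2.8875+1/4·3.1375+1·3.6375=5.865625; next y=1/10·(-1.8875)+1·5.865625=5.676875
n=3: y=5.676875, sp=-1, e=sp−y=-6.676875; I=-3.539375, D=e−e_prev=-9.564375; u=1/2·(-6.676875)+1/4·(-3.539375)+1·(-9.564375)≈-13.787656; next y=1/10·5.676875+1·(-13.787656)≈-13.219969
n=4: y≈-13.219969, sp=-1, e=sp−y≈12.219969; I≈8.680594, D=e−e_prev≈18.896844; u=1/2·12.219969+1/4·8.680594+1·18.896844≈27.176977; next y=1/10·(-13.219969)+1·27.176977≈25.854980
n=5: y≈25.854980, sp=-1, e=sp−y≈-26.854980; I≈-18.174386, D=e−e_prev≈-39.074948; u=1/2·(-26.854980)+1/4·(-18.174386)+1·(-39.074948)≈-57.046035; next y=1/10·25.854980+1·(-57.046035)≈-54.460537
n=6: y≈-54.460537, sp=-1, e=sp−y≈53.460537; I≈35.286151, D=e−e_prev≈80.315516; u=1/2·53.460537+1/4·35.286151+1·80.315516≈115.867323; next y=1/10·(-54.460537)+1·115.867323≈110.421269
n=7: y≈110.421269, sp=-2, e=sp−y≈-112.421269; I≈-77.135118, D=e−e_prev≈-165.881806; u=1/2·(-112.421269)+1/4·(-77.135118)+1·(-165.881806)≈-241.376220; next y=1/10·110.421269+1·(-241.376220)≈-230.334093
n=8: y≈-230.334093, sp=-2, e=sp−y≈228.334093; I≈151.198975, D=e−e_prev≈340.755362; u=1/2·228.334093+1/4·151.198975+1·340.755362≈492.722152; next y=1/10·(-230.334093)+1·492.722152≈469.688743

0 1 1.750 0.000
1 1 -2.063 1.750
2 1 5.866 -1.888
3 -1 -13.788 5.677
4 -1 27.177 -13.220
5 -1 -57.046 25.855
6 -1 115.867 -54.461
7 -2 -241.376 110.421
8 -2 492.722 -230.334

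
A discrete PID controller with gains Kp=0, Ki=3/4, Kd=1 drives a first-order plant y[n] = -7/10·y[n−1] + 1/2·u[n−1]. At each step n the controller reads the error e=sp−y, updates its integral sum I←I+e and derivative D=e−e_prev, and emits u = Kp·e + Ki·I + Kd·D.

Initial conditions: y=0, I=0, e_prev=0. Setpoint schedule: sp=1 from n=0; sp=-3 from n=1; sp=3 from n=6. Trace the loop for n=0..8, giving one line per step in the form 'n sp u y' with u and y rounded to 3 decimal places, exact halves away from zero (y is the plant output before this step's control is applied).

0 1 1.750 0.000
1 -3 -7.031 0.875
2 -3 3.693 -4.128
3 -3 -15.977 4.736
4 -3 15.155 -11.304
5 -3 -41.546 15.490
6 3 64.316 -31.616
7 3 -113.162 54.289
8 3 194.804 -94.584

(exact arithmetic carried between steps; '≈' marks a value shown rounded to 6 d.p. or computed from one; I and e_prev carry over from the previous line; the table rounds u and y to 3 d.p., halves away from zero)
n=0: y=0, sp=1, e=sp−y=1; I=1, D=e−e_prev=1; u=0·1+3/4·1+1·1=1.75; next y=-7/10·0+1/2·1.75=0.875
n=1: y=0.875, sp=-3, e=sp−y=-3.875; I=-2.875, D=e−e_prev=-4.875; u=0·(-3.875)+3/4·(-2.875)+1·(-4.875)=-7.03125; next y=-7/10·0.875+1/2·(-7.03125)=-4.128125
n=2: y=-4.128125, sp=-3, e=sp−y=1.128125; I=-1.746875, D=e−e_prev=5.003125; u=0·1.128125+3/4·(-1.746875)+1·5.003125≈3.692969; next y=-7/10·(-4.128125)+1/2·3.692969≈4.736172
n=3: y≈4.736172, sp=-3, e=sp−y≈-7.736172; I≈-9.483047, D=e−e_prev≈-8.864297; u=0·(-7.736172)+3/4·(-9.483047)+1·(-8.864297)≈-15.976582; next y=-7/10·4.736172+1/2·(-15.976582)≈-11.303611
n=4: y≈-11.303611, sp=-3, e=sp−y≈8.303611; I≈-1.179436, D=e−e_prev≈16.039783; u=0·8.303611+3/4·(-1.179436)+1·16.039783≈15.155207; next y=-7/10·(-11.303611)+1/2·15.155207≈15.490131
n=5: y≈15.490131, sp=-3, e=sp−y≈-18.490131; I≈-19.669567, D=e−e_prev≈-26.793743; u=0·(-18.490131)+3/4·(-19.669567)+1·(-26.793743)≈-41.545918; next y=-7/10·15.490131+1/2·(-41.545918)≈-31.616051
n=6: y≈-31.616051, sp=3, e=sp−y≈34.616051; I≈14.946484, D=e−e_prev≈53.106182; u=0·34.616051+3/4·14.946484+1·53.106182≈64.316045; next y=-7/10·(-31.616051)+1/2·64.316045≈54.289258
n=7: y≈54.289258, sp=3, e=sp−y≈-51.289258; I≈-36.342774, D=e−e_prev≈-85.905308; u=0·(-51.289258)+3/4·(-36.342774)+1·(-85.905308)≈-113.162389; next y=-7/10·54.289258+1/2·(-113.162389)≈-94.583675
n=8: y≈-94.583675, sp=3, e=sp−y≈97.583675; I≈61.240901, D=e−e_prev≈148.872933; u=0·97.583675+3/4·61.240901+1·148.872933≈194.803608; next y=-7/10·(-94.583675)+1/2·194.803608≈163.610377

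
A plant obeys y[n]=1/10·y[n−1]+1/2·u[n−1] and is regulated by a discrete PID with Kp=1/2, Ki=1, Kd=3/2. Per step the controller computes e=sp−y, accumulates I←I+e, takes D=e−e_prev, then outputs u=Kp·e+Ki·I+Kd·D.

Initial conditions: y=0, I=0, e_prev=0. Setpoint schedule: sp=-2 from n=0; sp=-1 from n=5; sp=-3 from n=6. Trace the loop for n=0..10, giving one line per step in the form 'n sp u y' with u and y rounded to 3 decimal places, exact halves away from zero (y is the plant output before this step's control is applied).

(exact arithmetic carried between steps; '≈' marks a value shown rounded to 6 d.p. or computed from one; I and e_prev carry over from the previous line; the table rounds u and y to 3 d.p., halves away from zero)
n=0: y=0, sp=-2, e=sp−y=-2; I=-2, D=e−e_prev=-2; u=1/2·(-2)+1·(-2)+3/2·(-2)=-6; next y=1/10·0+1/2·(-6)=-3
n=1: y=-3, sp=-2, e=sp−y=1; I=-1, D=e−e_prev=3; u=1/2·1+1·(-1)+3/2·3=4; next y=1/10·(-3)+1/2·4=1.7
n=2: y=1.7, sp=-2, e=sp−y=-3.7; I=-4.7, D=e−e_prev=-4.7; u=1/2·(-3.7)+1·(-4.7)+3/2·(-4.7)=-13.6; next y=1/10·1.7+1/2·(-13.6)=-6.63
n=3: y=-6.63, sp=-2, e=sp−y=4.63; I=-0.07, D=e−e_prev=8.33; u=1/2·4.63+1·(-0.07)+3/2·8.33=14.74; next y=1/10·(-6.63)+1/2·14.74=6.707
n=4: y=6.707, sp=-2, e=sp−y=-8.707; I=-8.777, D=e−e_prev=-13.337; u=1/2·(-8.707)+1·(-8.777)+3/2·(-13.337)=-33.136; next y=1/10·6.707+1/2·(-33.136)=-15.8973
n=5: y=-15.8973, sp=-1, e=sp−y=14.8973; I=6.1203, D=e−e_prev=23.6043; u=1/2·14.8973+1·6.1203+3/2·23.6043=48.9754; next y=1/10·(-15.8973)+1/2·48.9754=22.89797
n=6: y=22.89797, sp=-3, e=sp−y=-25.89797; I=-19.77767, D=e−e_prev=-40.79527; u=1/2·(-25.89797)+1·(-19.77767)+3/2·(-40.79527)=-93.91956; next y=1/10·22.89797+1/2·(-93.91956)=-44.669983
n=7: y=-44.669983, sp=-3, e=sp−y=41.669983; I=21.892313, D=e−e_prev=67.567953; u=1/2·41.669983+1·21.892313+3/2·67.567953=144.079234; next y=1/10·(-44.669983)+1/2·144.079234≈67.572619
n=8: y≈67.572619, sp=-3, e=sp−y≈-70.572619; I≈-48.680306, D=e−e_prev≈-112.242602; u=1/2·(-70.572619)+1·(-48.680306)+3/2·(-112.242602)≈-252.330518; next y=1/10·67.572619+1/2·(-252.330518)≈-119.407997
n=9: y≈-119.407997, sp=-3, e=sp−y≈116.407997; I≈67.727691, D=e−e_prev≈186.980616; u=1/2·116.407997+1·67.727691+3/2·186.980616≈406.402613; next y=1/10·(-119.407997)+1/2·406.402613≈191.260507
n=10: y≈191.260507, sp=-3, e=sp−y≈-194.260507; I≈-126.532816, D=e−e_prev≈-310.668504; u=1/2·(-194.260507)+1·(-126.532816)+3/2·(-310.668504)≈-689.665825; next y=1/10·191.260507+1/2·(-689.665825)≈-325.706862

0 -2 -6.000 0.000
1 -2 4.000 -3.000
2 -2 -13.600 1.700
3 -2 14.740 -6.630
4 -2 -33.136 6.707
5 -1 48.975 -15.897
6 -3 -93.920 22.898
7 -3 144.079 -44.670
8 -3 -252.331 67.573
9 -3 406.403 -119.408
10 -3 -689.666 191.261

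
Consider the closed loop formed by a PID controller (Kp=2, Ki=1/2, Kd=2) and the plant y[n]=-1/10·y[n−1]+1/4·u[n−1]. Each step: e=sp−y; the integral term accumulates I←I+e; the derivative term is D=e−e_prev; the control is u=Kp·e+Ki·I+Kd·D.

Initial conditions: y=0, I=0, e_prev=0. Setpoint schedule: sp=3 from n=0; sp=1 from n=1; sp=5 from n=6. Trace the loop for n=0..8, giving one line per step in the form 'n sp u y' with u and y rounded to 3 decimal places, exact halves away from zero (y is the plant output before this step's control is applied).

(exact arithmetic carried between steps; '≈' marks a value shown rounded to 6 d.p. or computed from one; I and e_prev carry over from the previous line; the table rounds u and y to 3 d.p., halves away from zero)
n=0: y=0, sp=3, e=sp−y=3; I=3, D=e−e_prev=3; u=2·3+1/2·3+2·3=13.5; next y=-1/10·0+1/4·13.5=3.375
n=1: y=3.375, sp=1, e=sp−y=-2.375; I=0.625, D=e−e_prev=-5.375; u=2·(-2.375)+1/2·0.625+2·(-5.375)=-15.1875; next y=-1/10·3.375+1/4·(-15.1875)=-4.134375
n=2: y=-4.134375, sp=1, e=sp−y=5.134375; I=5.759375, D=e−e_prev=7.509375; u=2·5.134375+1/2·5.759375+2·7.509375≈28.167188; next y=-1/10·(-4.134375)+1/4·28.167188≈7.455234
n=3: y≈7.455234, sp=1, e=sp−y≈-6.455234; I≈-0.695859, D=e−e_prev≈-11.589609; u=2·(-6.455234)+1/2·(-0.695859)+2·(-11.589609)≈-36.437617; next y=-1/10·7.455234+1/4·(-36.437617)≈-9.854928
n=4: y≈-9.854928, sp=1, e=sp−y≈10.854928; I≈10.159068, D=e−e_prev≈17.310162; u=2·10.854928+1/2·10.159068+2·17.310162≈61.409714; next y=-1/10·(-9.854928)+1/4·61.409714≈16.337921
n=5: y≈16.337921, sp=1, e=sp−y≈-15.337921; I≈-5.178853, D=e−e_prev≈-26.192849; u=2·(-15.337921)+1/2·(-5.178853)+2·(-26.192849)≈-85.650967; next y=-1/10·16.337921+1/4·(-85.650967)≈-23.046534
n=6: y≈-23.046534, sp=5, e=sp−y≈28.046534; I≈22.867681, D=e−e_prev≈43.384455; u=2·28.046534+1/2·22.867681+2·43.384455≈154.295818; next y=-1/10·(-23.046534)+1/4·154.295818≈40.878608
n=7: y≈40.878608, sp=5, e=sp−y≈-35.878608; I≈-13.010927, D=e−e_prev≈-63.925142; u=2·(-35.878608)+1/2·(-13.010927)+2·(-63.925142)≈-206.112963; next y=-1/10·40.878608+1/4·(-206.112963)≈-55.616102
n=8: y≈-55.616102, sp=5, e=sp−y≈60.616102; I≈47.605175, D=e−e_prev≈96.494710; u=2·60.616102+1/2·47.605175+2·96.494710≈338.024209; next y=-1/10·(-55.616102)+1/4·338.024209≈90.067663

0 3 13.500 0.000
1 1 -15.188 3.375
2 1 28.167 -4.134
3 1 -36.438 7.455
4 1 61.410 -9.855
5 1 -85.651 16.338
6 5 154.296 -23.047
7 5 -206.113 40.879
8 5 338.024 -55.616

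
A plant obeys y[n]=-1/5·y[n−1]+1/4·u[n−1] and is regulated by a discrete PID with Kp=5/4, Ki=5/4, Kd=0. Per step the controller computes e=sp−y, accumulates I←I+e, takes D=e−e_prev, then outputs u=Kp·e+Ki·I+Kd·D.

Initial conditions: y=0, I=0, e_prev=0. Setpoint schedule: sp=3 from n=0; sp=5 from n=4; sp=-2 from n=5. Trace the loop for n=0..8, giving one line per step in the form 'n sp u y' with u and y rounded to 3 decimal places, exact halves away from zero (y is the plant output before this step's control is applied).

0 3 7.500 0.000
1 3 6.563 1.875
2 3 9.492 1.266
3 3 9.524 2.120
4 5 16.032 1.957
5 -2 -1.813 3.616
6 -2 3.149 -1.177
7 -2 -3.378 1.023
8 -2 -1.977 -1.049

(exact arithmetic carried between steps; '≈' marks a value shown rounded to 6 d.p. or computed from one; I and e_prev carry over from the previous line; the table rounds u and y to 3 d.p., halves away from zero)
n=0: y=0, sp=3, e=sp−y=3; I=3, D=e−e_prev=3; u=5/4·3+5/4·3+0·3=7.5; next y=-1/5·0+1/4·7.5=1.875
n=1: y=1.875, sp=3, e=sp−y=1.125; I=4.125, D=e−e_prev=-1.875; u=5/4·1.125+5/4·4.125+0·(-1.875)=6.5625; next y=-1/5·1.875+1/4·6.5625=1.265625
n=2: y=1.265625, sp=3, e=sp−y=1.734375; I=5.859375, D=e−e_prev=0.609375; u=5/4·1.734375+5/4·5.859375+0·0.609375≈9.492188; next y=-1/5·1.265625+1/4·9.492188≈2.119922
n=3: y≈2.119922, sp=3, e=sp−y≈0.880078; I≈6.739453, D=e−e_prev≈-0.854297; u=5/4·0.880078+5/4·6.739453+0·(-0.854297)≈9.524414; next y=-1/5·2.119922+1/4·9.524414≈1.957119
n=4: y≈1.957119, sp=5, e=sp−y≈3.042881; I≈9.782334, D=e−e_prev≈2.162803; u=5/4·3.042881+5/4·9.782334+0·2.162803≈16.031519; next y=-1/5·1.957119+1/4·16.031519≈3.616456
n=5: y≈3.616456, sp=-2, e=sp−y≈-5.616456; I≈4.165878, D=e−e_prev≈-8.659337; u=5/4·(-5.616456)+5/4·4.165878+0·(-8.659337)≈-1.813222; next y=-1/5·3.616456+1/4·(-1.813222)≈-1.176597
n=6: y≈-1.176597, sp=-2, e=sp−y≈-0.823403; I≈3.342475, D=e−e_prev≈4.793052; u=5/4·(-0.823403)+5/4·3.342475+0·4.793052≈3.148839; next y=-1/5·(-1.176597)+1/4·3.148839≈1.022529
n=7: y≈1.022529, sp=-2, e=sp−y≈-3.022529; I≈0.319946, D=e−e_prev≈-2.199126; u=5/4·(-3.022529)+5/4·0.319946+0·(-2.199126)≈-3.378229; next y=-1/5·1.022529+1/4·(-3.378229)≈-1.049063
n=8: y≈-1.049063, sp=-2, e=sp−y≈-0.950937; I≈-0.630991, D=e−e_prev≈2.071592; u=5/4·(-0.950937)+5/4·(-0.630991)+0·2.071592≈-1.977410; next y=-1/5·(-1.049063)+1/4·(-1.977410)≈-0.284540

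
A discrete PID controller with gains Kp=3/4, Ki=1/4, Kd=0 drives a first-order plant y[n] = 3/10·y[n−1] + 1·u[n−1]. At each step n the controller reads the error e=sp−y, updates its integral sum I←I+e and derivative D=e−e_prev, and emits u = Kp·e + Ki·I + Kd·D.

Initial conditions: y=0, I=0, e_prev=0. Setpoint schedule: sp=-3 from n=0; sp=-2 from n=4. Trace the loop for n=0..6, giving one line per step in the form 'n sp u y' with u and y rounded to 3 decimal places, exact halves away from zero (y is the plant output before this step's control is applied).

0 -3 -3.000 0.000
1 -3 -0.750 -3.000
2 -3 -2.100 -1.650
3 -3 -1.493 -2.595
4 -2 -0.918 -2.271
5 -2 -1.522 -1.599
6 -2 -1.220 -2.002

(exact arithmetic carried between steps; '≈' marks a value shown rounded to 6 d.p. or computed from one; I and e_prev carry over from the previous line; the table rounds u and y to 3 d.p., halves away from zero)
n=0: y=0, sp=-3, e=sp−y=-3; I=-3, D=e−e_prev=-3; u=3/4·(-3)+1/4·(-3)+0·(-3)=-3; next y=3/10·0+1·(-3)=-3
n=1: y=-3, sp=-3, e=sp−y=0; I=-3, D=e−e_prev=3; u=3/4·0+1/4·(-3)+0·3=-0.75; next y=3/10·(-3)+1·(-0.75)=-1.65
n=2: y=-1.65, sp=-3, e=sp−y=-1.35; I=-4.35, D=e−e_prev=-1.35; u=3/4·(-1.35)+1/4·(-4.35)+0·(-1.35)=-2.1; next y=3/10·(-1.65)+1·(-2.1)=-2.595
n=3: y=-2.595, sp=-3, e=sp−y=-0.405; I=-4.755, D=e−e_prev=0.945; u=3/4·(-0.405)+1/4·(-4.755)+0·0.945=-1.4925; next y=3/10·(-2.595)+1·(-1.4925)=-2.271
n=4: y=-2.271, sp=-2, e=sp−y=0.271; I=-4.484, D=e−e_prev=0.676; u=3/4·0.271+1/4·(-4.484)+0·0.676=-0.91775; next y=3/10·(-2.271)+1·(-0.91775)=-1.59905
n=5: y=-1.59905, sp=-2, e=sp−y=-0.40095; I=-4.88495, D=e−e_prev=-0.67195; u=3/4·(-0.40095)+1/4·(-4.88495)+0·(-0.67195)=-1.52195; next y=3/10·(-1.59905)+1·(-1.52195)=-2.001665
n=6: y=-2.001665, sp=-2, e=sp−y=0.001665; I=-4.883285, D=e−e_prev=0.402615; u=3/4·0.001665+1/4·(-4.883285)+0·0.402615≈-1.219573; next y=3/10·(-2.001665)+1·(-1.219573)≈-1.820072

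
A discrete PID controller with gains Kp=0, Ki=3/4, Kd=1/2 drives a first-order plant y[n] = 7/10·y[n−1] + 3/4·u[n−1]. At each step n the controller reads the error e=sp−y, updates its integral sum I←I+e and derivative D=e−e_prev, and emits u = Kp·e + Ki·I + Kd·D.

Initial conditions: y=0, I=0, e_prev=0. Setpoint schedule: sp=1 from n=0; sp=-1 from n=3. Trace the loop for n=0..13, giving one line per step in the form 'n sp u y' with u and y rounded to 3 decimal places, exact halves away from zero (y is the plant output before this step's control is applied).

0 1 1.250 0.000
1 1 0.328 0.938
2 1 0.888 0.902
3 -1 -2.050 1.297
4 -1 -0.167 -0.630
5 -1 -1.488 -0.566
6 -1 -0.599 -1.512
7 -1 -0.693 -1.508
8 -1 -0.226 -1.575
9 -1 -0.207 -1.272
10 -1 -0.134 -1.046
11 -1 -0.253 -0.833
12 -1 -0.347 -0.773
13 -1 -0.452 -0.801

(exact arithmetic carried between steps; '≈' marks a value shown rounded to 6 d.p. or computed from one; I and e_prev carry over from the previous line; the table rounds u and y to 3 d.p., halves away from zero)
n=0: y=0, sp=1, e=sp−y=1; I=1, D=e−e_prev=1; u=0·1+3/4·1+1/2·1=1.25; next y=7/10·0+3/4·1.25=0.9375
n=1: y=0.9375, sp=1, e=sp−y=0.0625; I=1.0625, D=e−e_prev=-0.9375; u=0·0.0625+3/4·1.0625+1/2·(-0.9375)=0.328125; next y=7/10·0.9375+3/4·0.328125≈0.902344
n=2: y≈0.902344, sp=1, e=sp−y≈0.097656; I≈1.160156, D=e−e_prev≈0.035156; u=0·0.097656+3/4·1.160156+1/2·0.035156≈0.887695; next y=7/10·0.902344+3/4·0.887695≈1.297412
n=3: y≈1.297412, sp=-1, e=sp−y≈-2.297412; I≈-1.137256, D=e−e_prev≈-2.395068; u=0·(-2.297412)+3/4·(-1.137256)+1/2·(-2.395068)≈-2.050476; next y=7/10·1.297412+3/4·(-2.050476)≈-0.629669
n=4: y≈-0.629669, sp=-1, e=sp−y≈-0.370331; I≈-1.507587, D=e−e_prev≈1.927081; u=0·(-0.370331)+3/4·(-1.507587)+1/2·1.927081≈-0.167150; next y=7/10·(-0.629669)+3/4·(-0.167150)≈-0.566131
n=5: y≈-0.566131, sp=-1, e=sp−y≈-0.433869; I≈-1.941457, D=e−e_prev≈-0.063538; u=0·(-0.433869)+3/4·(-1.941457)+1/2·(-0.063538)≈-1.487862; next y=7/10·(-0.566131)+3/4·(-1.487862)≈-1.512188
n=6: y≈-1.512188, sp=-1, e=sp−y≈0.512188; I≈-1.429269, D=e−e_prev≈0.946057; u=0·0.512188+3/4·(-1.429269)+1/2·0.946057≈-0.598923; next y=7/10·(-1.512188)+3/4·(-0.598923)≈-1.507724
n=7: y≈-1.507724, sp=-1, e=sp−y≈0.507724; I≈-0.921545, D=e−e_prev≈-0.004464; u=0·0.507724+3/4·(-0.921545)+1/2·(-0.004464)≈-0.693391; next y=7/10·(-1.507724)+3/4·(-0.693391)≈-1.575450
n=8: y≈-1.575450, sp=-1, e=sp−y≈0.575450; I≈-0.346096, D=e−e_prev≈0.067726; u=0·0.575450+3/4·(-0.346096)+1/2·0.067726≈-0.225709; next y=7/10·(-1.575450)+3/4·(-0.225709)≈-1.272096
n=9: y≈-1.272096, sp=-1, e=sp−y≈0.272096; I≈-0.073999, D=e−e_prev≈-0.303353; u=0·0.272096+3/4·(-0.073999)+1/2·(-0.303353)≈-0.207176; next y=7/10·(-1.272096)+3/4·(-0.207176)≈-1.045850
n=10: y≈-1.045850, sp=-1, e=sp−y≈0.045850; I≈-0.028150, D=e−e_prev≈-0.226247; u=0·0.045850+3/4·(-0.028150)+1/2·(-0.226247)≈-0.134236; next y=7/10·(-1.045850)+3/4·(-0.134236)≈-0.832771
n=11: y≈-0.832771, sp=-1, e=sp−y≈-0.167229; I≈-0.195378, D=e−e_prev≈-0.213078; u=0·(-0.167229)+3/4·(-0.195378)+1/2·(-0.213078)≈-0.253073; next y=7/10·(-0.832771)+3/4·(-0.253073)≈-0.772745
n=12: y≈-0.772745, sp=-1, e=sp−y≈-0.227255; I≈-0.422634, D=e−e_prev≈-0.060027; u=0·(-0.227255)+3/4·(-0.422634)+1/2·(-0.060027)≈-0.346989; next y=7/10·(-0.772745)+3/4·(-0.346989)≈-0.801163
n=13: y≈-0.801163, sp=-1, e=sp−y≈-0.198837; I≈-0.621471, D=e−e_prev≈0.028418; u=0·(-0.198837)+3/4·(-0.621471)+1/2·0.028418≈-0.451894; next y=7/10·(-0.801163)+3/4·(-0.451894)≈-0.899735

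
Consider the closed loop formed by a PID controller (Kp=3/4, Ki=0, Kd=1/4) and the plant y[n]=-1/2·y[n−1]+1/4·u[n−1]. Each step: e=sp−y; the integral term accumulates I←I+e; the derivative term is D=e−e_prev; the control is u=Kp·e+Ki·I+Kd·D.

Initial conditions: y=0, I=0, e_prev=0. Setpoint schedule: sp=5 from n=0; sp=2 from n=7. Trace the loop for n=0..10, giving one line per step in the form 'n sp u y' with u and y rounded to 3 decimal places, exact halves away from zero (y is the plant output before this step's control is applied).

0 5 5.000 0.000
1 5 2.500 1.250
2 5 4.063 0.000
3 5 2.734 1.016
4 5 3.828 0.176
5 5 2.925 0.869
6 5 3.671 0.297
7 2 0.055 0.769
8 2 2.063 -0.371
9 2 0.706 0.701
10 2 1.849 -0.174

(exact arithmetic carried between steps; '≈' marks a value shown rounded to 6 d.p. or computed from one; I and e_prev carry over from the previous line; the table rounds u and y to 3 d.p., halves away from zero)
n=0: y=0, sp=5, e=sp−y=5; I=5, D=e−e_prev=5; u=3/4·5+0·5+1/4·5=5; next y=-1/2·0+1/4·5=1.25
n=1: y=1.25, sp=5, e=sp−y=3.75; I=8.75, D=e−e_prev=-1.25; u=3/4·3.75+0·8.75+1/4·(-1.25)=2.5; next y=-1/2·1.25+1/4·2.5=0
n=2: y=0, sp=5, e=sp−y=5; I=13.75, D=e−e_prev=1.25; u=3/4·5+0·13.75+1/4·1.25=4.0625; next y=-1/2·0+1/4·4.0625=1.015625
n=3: y=1.015625, sp=5, e=sp−y=3.984375; I=17.734375, D=e−e_prev=-1.015625; u=3/4·3.984375+0·17.734375+1/4·(-1.015625)=2.734375; next y=-1/2·1.015625+1/4·2.734375≈0.175781
n=4: y≈0.175781, sp=5, e=sp−y≈4.824219; I≈22.558594, D=e−e_prev≈0.839844; u=3/4·4.824219+0·22.558594+1/4·0.839844≈3.828125; next y=-1/2·0.175781+1/4·3.828125≈0.869141
n=5: y≈0.869141, sp=5, e=sp−y≈4.130859; I≈26.689453, D=e−e_prev≈-0.693359; u=3/4·4.130859+0·26.689453+1/4·(-0.693359)≈2.924805; next y=-1/2·0.869141+1/4·2.924805≈0.296631
n=6: y≈0.296631, sp=5, e=sp−y≈4.703369; I≈31.392822, D=e−e_prev≈0.572510; u=3/4·4.703369+0·31.392822+1/4·0.572510≈3.670654; next y=-1/2·0.296631+1/4·3.670654≈0.769348
n=7: y≈0.769348, sp=2, e=sp−y≈1.230652; I≈32.623474, D=e−e_prev≈-3.472717; u=3/4·1.230652+0·32.623474+1/4·(-3.472717)≈0.054810; next y=-1/2·0.769348+1/4·0.054810≈-0.370972
n=8: y≈-0.370972, sp=2, e=sp−y≈2.370972; I≈34.994446, D=e−e_prev≈1.140320; u=3/4·2.370972+0·34.994446+1/4·1.140320≈2.063309; next y=-1/2·(-0.370972)+1/4·2.063309≈0.701313
n=9: y≈0.701313, sp=2, e=sp−y≈1.298687; I≈36.293133, D=e−e_prev≈-1.072285; u=3/4·1.298687+0·36.293133+1/4·(-1.072285)≈0.705944; next y=-1/2·0.701313+1/4·0.705944≈-0.174170
n=10: y≈-0.174170, sp=2, e=sp−y≈2.174170; I≈38.467303, D=e−e_prev≈0.875484; u=3/4·2.174170+0·38.467303+1/4·0.875484≈1.849499; next y=-1/2·(-0.174170)+1/4·1.849499≈0.549460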